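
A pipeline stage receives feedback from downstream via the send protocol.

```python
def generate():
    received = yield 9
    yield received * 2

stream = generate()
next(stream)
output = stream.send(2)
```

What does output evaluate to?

Step 1: next(stream) advances to first yield, producing 9.
Step 2: send(2) resumes, received = 2.
Step 3: yield received * 2 = 2 * 2 = 4.
Therefore output = 4.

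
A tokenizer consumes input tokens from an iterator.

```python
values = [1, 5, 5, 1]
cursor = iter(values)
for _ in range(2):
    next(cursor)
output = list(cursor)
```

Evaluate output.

Step 1: Create iterator over [1, 5, 5, 1].
Step 2: Advance 2 positions (consuming [1, 5]).
Step 3: list() collects remaining elements: [5, 1].
Therefore output = [5, 1].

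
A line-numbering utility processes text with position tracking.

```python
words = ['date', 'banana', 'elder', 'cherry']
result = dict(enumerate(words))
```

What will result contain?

Step 1: enumerate pairs indices with words:
  0 -> 'date'
  1 -> 'banana'
  2 -> 'elder'
  3 -> 'cherry'
Therefore result = {0: 'date', 1: 'banana', 2: 'elder', 3: 'cherry'}.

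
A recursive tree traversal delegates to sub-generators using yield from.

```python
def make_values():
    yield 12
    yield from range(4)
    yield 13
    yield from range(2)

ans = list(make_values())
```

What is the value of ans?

Step 1: Trace yields in order:
  yield 12
  yield 0
  yield 1
  yield 2
  yield 3
  yield 13
  yield 0
  yield 1
Therefore ans = [12, 0, 1, 2, 3, 13, 0, 1].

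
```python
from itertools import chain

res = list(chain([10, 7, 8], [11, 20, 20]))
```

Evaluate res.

Step 1: chain() concatenates iterables: [10, 7, 8] + [11, 20, 20].
Therefore res = [10, 7, 8, 11, 20, 20].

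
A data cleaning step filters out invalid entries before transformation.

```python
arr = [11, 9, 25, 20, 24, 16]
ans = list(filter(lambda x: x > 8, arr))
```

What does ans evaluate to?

Step 1: Filter elements > 8:
  11: kept
  9: kept
  25: kept
  20: kept
  24: kept
  16: kept
Therefore ans = [11, 9, 25, 20, 24, 16].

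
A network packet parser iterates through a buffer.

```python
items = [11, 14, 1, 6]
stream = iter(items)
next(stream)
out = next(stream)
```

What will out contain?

Step 1: Create iterator over [11, 14, 1, 6].
Step 2: next() consumes 11.
Step 3: next() returns 14.
Therefore out = 14.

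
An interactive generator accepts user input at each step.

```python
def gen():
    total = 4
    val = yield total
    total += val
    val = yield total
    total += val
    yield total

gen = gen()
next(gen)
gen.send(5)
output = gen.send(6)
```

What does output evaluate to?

Step 1: next() -> yield total=4.
Step 2: send(5) -> val=5, total = 4+5 = 9, yield 9.
Step 3: send(6) -> val=6, total = 9+6 = 15, yield 15.
Therefore output = 15.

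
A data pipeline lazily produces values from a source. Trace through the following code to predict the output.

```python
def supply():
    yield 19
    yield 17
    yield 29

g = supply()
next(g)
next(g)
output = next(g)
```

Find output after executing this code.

Step 1: supply() creates a generator.
Step 2: next(g) yields 19 (consumed and discarded).
Step 3: next(g) yields 17 (consumed and discarded).
Step 4: next(g) yields 29, assigned to output.
Therefore output = 29.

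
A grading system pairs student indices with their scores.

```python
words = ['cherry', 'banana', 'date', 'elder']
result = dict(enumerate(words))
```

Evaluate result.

Step 1: enumerate pairs indices with words:
  0 -> 'cherry'
  1 -> 'banana'
  2 -> 'date'
  3 -> 'elder'
Therefore result = {0: 'cherry', 1: 'banana', 2: 'date', 3: 'elder'}.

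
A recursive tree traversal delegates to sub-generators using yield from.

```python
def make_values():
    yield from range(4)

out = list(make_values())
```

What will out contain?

Step 1: yield from delegates to the iterable, yielding each element.
Step 2: Collected values: [0, 1, 2, 3].
Therefore out = [0, 1, 2, 3].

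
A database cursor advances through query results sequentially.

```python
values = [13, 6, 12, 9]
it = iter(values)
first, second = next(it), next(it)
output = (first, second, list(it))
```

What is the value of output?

Step 1: Create iterator over [13, 6, 12, 9].
Step 2: first = 13, second = 6.
Step 3: Remaining elements: [12, 9].
Therefore output = (13, 6, [12, 9]).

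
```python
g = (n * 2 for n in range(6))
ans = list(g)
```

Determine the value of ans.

Step 1: For each n in range(6), compute n*2:
  n=0: 0*2 = 0
  n=1: 1*2 = 2
  n=2: 2*2 = 4
  n=3: 3*2 = 6
  n=4: 4*2 = 8
  n=5: 5*2 = 10
Therefore ans = [0, 2, 4, 6, 8, 10].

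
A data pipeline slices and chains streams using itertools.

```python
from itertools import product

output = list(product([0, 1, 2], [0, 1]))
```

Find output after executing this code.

Step 1: product([0, 1, 2], [0, 1]) gives all pairs:
  (0, 0)
  (0, 1)
  (1, 0)
  (1, 1)
  (2, 0)
  (2, 1)
Therefore output = [(0, 0), (0, 1), (1, 0), (1, 1), (2, 0), (2, 1)].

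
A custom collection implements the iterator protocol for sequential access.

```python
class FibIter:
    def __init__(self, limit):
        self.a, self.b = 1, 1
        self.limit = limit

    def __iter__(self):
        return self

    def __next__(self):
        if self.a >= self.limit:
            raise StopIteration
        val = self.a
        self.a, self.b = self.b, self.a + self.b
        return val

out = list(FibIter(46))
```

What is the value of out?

Step 1: Fibonacci-like sequence (a=1, b=1) until >= 46:
  Yield 1, then a,b = 1,2
  Yield 1, then a,b = 2,3
  Yield 2, then a,b = 3,5
  Yield 3, then a,b = 5,8
  Yield 5, then a,b = 8,13
  Yield 8, then a,b = 13,21
  Yield 13, then a,b = 21,34
  Yield 21, then a,b = 34,55
  Yield 34, then a,b = 55,89
Step 2: 55 >= 46, stop.
Therefore out = [1, 1, 2, 3, 5, 8, 13, 21, 34].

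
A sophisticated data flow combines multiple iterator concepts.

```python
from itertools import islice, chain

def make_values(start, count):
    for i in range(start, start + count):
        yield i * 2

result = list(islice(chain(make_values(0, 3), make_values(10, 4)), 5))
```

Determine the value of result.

Step 1: make_values(0, 3) yields [0, 2, 4].
Step 2: make_values(10, 4) yields [20, 22, 24, 26].
Step 3: chain concatenates: [0, 2, 4, 20, 22, 24, 26].
Step 4: islice takes first 5: [0, 2, 4, 20, 22].
Therefore result = [0, 2, 4, 20, 22].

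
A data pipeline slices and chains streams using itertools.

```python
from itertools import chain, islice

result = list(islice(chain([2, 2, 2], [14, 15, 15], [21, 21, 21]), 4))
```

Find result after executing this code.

Step 1: chain([2, 2, 2], [14, 15, 15], [21, 21, 21]) = [2, 2, 2, 14, 15, 15, 21, 21, 21].
Step 2: islice takes first 4 elements: [2, 2, 2, 14].
Therefore result = [2, 2, 2, 14].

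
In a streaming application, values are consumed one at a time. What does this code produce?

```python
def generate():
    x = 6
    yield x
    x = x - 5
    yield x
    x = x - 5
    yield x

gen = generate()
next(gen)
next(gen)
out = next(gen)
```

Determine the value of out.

Step 1: Trace through generator execution:
  Yield 1: x starts at 6, yield 6
  Yield 2: x = 6 - 5 = 1, yield 1
  Yield 3: x = 1 - 5 = -4, yield -4
Step 2: First next() gets 6, second next() gets the second value, third next() yields -4.
Therefore out = -4.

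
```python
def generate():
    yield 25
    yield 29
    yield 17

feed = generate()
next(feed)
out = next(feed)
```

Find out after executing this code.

Step 1: generate() creates a generator.
Step 2: next(feed) yields 25 (consumed and discarded).
Step 3: next(feed) yields 29, assigned to out.
Therefore out = 29.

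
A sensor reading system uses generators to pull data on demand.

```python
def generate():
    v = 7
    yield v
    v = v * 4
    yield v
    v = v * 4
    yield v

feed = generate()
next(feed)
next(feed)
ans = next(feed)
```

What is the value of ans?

Step 1: Trace through generator execution:
  Yield 1: v starts at 7, yield 7
  Yield 2: v = 7 * 4 = 28, yield 28
  Yield 3: v = 28 * 4 = 112, yield 112
Step 2: First next() gets 7, second next() gets the second value, third next() yields 112.
Therefore ans = 112.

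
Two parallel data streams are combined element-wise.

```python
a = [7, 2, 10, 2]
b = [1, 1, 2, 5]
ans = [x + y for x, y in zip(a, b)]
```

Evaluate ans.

Step 1: Add corresponding elements:
  7 + 1 = 8
  2 + 1 = 3
  10 + 2 = 12
  2 + 5 = 7
Therefore ans = [8, 3, 12, 7].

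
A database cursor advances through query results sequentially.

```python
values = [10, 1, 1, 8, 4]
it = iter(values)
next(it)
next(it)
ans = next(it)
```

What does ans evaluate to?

Step 1: Create iterator over [10, 1, 1, 8, 4].
Step 2: next() consumes 10.
Step 3: next() consumes 1.
Step 4: next() returns 1.
Therefore ans = 1.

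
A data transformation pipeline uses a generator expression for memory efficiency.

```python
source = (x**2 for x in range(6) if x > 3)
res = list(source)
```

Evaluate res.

Step 1: For range(6), keep x > 3, then square:
  x=0: 0 <= 3, excluded
  x=1: 1 <= 3, excluded
  x=2: 2 <= 3, excluded
  x=3: 3 <= 3, excluded
  x=4: 4 > 3, yield 4**2 = 16
  x=5: 5 > 3, yield 5**2 = 25
Therefore res = [16, 25].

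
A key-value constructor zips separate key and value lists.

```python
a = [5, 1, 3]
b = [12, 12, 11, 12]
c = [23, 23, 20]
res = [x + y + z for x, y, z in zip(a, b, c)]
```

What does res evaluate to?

Step 1: zip three lists (truncates to shortest, len=3):
  5 + 12 + 23 = 40
  1 + 12 + 23 = 36
  3 + 11 + 20 = 34
Therefore res = [40, 36, 34].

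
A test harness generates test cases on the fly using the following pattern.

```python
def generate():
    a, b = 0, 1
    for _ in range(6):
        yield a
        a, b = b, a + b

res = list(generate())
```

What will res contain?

Step 1: Fibonacci-like sequence starting with a=0, b=1:
  Iteration 1: yield a=0, then a,b = 1,1
  Iteration 2: yield a=1, then a,b = 1,2
  Iteration 3: yield a=1, then a,b = 2,3
  Iteration 4: yield a=2, then a,b = 3,5
  Iteration 5: yield a=3, then a,b = 5,8
  Iteration 6: yield a=5, then a,b = 8,13
Therefore res = [0, 1, 1, 2, 3, 5].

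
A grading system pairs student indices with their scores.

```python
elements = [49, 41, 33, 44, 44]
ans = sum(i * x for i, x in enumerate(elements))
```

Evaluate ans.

Step 1: Compute i * x for each (i, x) in enumerate([49, 41, 33, 44, 44]):
  i=0, x=49: 0*49 = 0
  i=1, x=41: 1*41 = 41
  i=2, x=33: 2*33 = 66
  i=3, x=44: 3*44 = 132
  i=4, x=44: 4*44 = 176
Step 2: sum = 0 + 41 + 66 + 132 + 176 = 415.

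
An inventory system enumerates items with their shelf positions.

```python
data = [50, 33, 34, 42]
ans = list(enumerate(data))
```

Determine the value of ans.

Step 1: enumerate pairs each element with its index:
  (0, 50)
  (1, 33)
  (2, 34)
  (3, 42)
Therefore ans = [(0, 50), (1, 33), (2, 34), (3, 42)].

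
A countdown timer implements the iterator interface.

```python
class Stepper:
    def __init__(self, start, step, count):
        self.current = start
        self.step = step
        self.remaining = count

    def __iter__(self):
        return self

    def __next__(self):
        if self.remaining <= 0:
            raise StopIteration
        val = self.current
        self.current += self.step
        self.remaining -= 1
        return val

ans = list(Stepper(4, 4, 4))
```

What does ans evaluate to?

Step 1: Stepper starts at 4, increments by 4, for 4 steps:
  Yield 4, then current += 4
  Yield 8, then current += 4
  Yield 12, then current += 4
  Yield 16, then current += 4
Therefore ans = [4, 8, 12, 16].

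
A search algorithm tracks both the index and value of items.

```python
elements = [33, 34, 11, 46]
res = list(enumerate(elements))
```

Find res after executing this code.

Step 1: enumerate pairs each element with its index:
  (0, 33)
  (1, 34)
  (2, 11)
  (3, 46)
Therefore res = [(0, 33), (1, 34), (2, 11), (3, 46)].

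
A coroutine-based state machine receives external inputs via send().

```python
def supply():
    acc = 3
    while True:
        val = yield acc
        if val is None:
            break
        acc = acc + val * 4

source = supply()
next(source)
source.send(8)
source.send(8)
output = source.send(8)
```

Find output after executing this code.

Step 1: next() -> yield acc=3.
Step 2: send(8) -> val=8, acc = 3 + 8*4 = 35, yield 35.
Step 3: send(8) -> val=8, acc = 35 + 8*4 = 67, yield 67.
Step 4: send(8) -> val=8, acc = 67 + 8*4 = 99, yield 99.
Therefore output = 99.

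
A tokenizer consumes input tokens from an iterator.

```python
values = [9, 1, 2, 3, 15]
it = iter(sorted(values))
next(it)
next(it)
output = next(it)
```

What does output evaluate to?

Step 1: sorted([9, 1, 2, 3, 15]) = [1, 2, 3, 9, 15].
Step 2: Create iterator and skip 2 elements.
Step 3: next() returns 3.
Therefore output = 3.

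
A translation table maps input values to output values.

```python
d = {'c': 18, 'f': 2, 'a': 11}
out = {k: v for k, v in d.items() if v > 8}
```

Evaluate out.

Step 1: Filter items where value > 8:
  'c': 18 > 8: kept
  'f': 2 <= 8: removed
  'a': 11 > 8: kept
Therefore out = {'c': 18, 'a': 11}.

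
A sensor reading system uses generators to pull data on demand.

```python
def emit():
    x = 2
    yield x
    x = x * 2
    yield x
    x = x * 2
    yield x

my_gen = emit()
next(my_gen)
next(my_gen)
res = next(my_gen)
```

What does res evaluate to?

Step 1: Trace through generator execution:
  Yield 1: x starts at 2, yield 2
  Yield 2: x = 2 * 2 = 4, yield 4
  Yield 3: x = 4 * 2 = 8, yield 8
Step 2: First next() gets 2, second next() gets the second value, third next() yields 8.
Therefore res = 8.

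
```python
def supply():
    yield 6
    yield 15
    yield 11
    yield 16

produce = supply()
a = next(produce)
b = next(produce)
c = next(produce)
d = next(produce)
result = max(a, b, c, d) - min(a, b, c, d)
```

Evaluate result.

Step 1: Create generator and consume all values:
  a = next(produce) = 6
  b = next(produce) = 15
  c = next(produce) = 11
  d = next(produce) = 16
Step 2: max = 16, min = 6, result = 16 - 6 = 10.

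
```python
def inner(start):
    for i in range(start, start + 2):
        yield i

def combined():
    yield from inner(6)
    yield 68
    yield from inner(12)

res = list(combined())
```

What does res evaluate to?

Step 1: combined() delegates to inner(6):
  yield 6
  yield 7
Step 2: yield 68
Step 3: Delegates to inner(12):
  yield 12
  yield 13
Therefore res = [6, 7, 68, 12, 13].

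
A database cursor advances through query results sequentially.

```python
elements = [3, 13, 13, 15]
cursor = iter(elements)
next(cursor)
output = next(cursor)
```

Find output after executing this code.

Step 1: Create iterator over [3, 13, 13, 15].
Step 2: next() consumes 3.
Step 3: next() returns 13.
Therefore output = 13.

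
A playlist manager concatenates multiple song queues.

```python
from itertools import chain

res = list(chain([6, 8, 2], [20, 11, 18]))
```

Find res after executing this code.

Step 1: chain() concatenates iterables: [6, 8, 2] + [20, 11, 18].
Therefore res = [6, 8, 2, 20, 11, 18].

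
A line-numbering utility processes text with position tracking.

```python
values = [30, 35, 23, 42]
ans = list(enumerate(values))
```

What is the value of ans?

Step 1: enumerate pairs each element with its index:
  (0, 30)
  (1, 35)
  (2, 23)
  (3, 42)
Therefore ans = [(0, 30), (1, 35), (2, 23), (3, 42)].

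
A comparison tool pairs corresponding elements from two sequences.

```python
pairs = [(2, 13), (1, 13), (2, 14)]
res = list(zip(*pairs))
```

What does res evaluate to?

Step 1: zip(*pairs) transposes: unzips [(2, 13), (1, 13), (2, 14)] into separate sequences.
Step 2: First elements: (2, 1, 2), second elements: (13, 13, 14).
Therefore res = [(2, 1, 2), (13, 13, 14)].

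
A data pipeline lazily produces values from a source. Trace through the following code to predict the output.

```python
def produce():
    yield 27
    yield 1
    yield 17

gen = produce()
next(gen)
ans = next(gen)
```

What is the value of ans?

Step 1: produce() creates a generator.
Step 2: next(gen) yields 27 (consumed and discarded).
Step 3: next(gen) yields 1, assigned to ans.
Therefore ans = 1.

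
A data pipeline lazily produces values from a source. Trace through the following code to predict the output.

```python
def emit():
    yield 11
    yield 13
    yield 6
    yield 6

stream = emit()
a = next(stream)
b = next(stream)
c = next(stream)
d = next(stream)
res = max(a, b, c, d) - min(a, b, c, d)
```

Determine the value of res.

Step 1: Create generator and consume all values:
  a = next(stream) = 11
  b = next(stream) = 13
  c = next(stream) = 6
  d = next(stream) = 6
Step 2: max = 13, min = 6, res = 13 - 6 = 7.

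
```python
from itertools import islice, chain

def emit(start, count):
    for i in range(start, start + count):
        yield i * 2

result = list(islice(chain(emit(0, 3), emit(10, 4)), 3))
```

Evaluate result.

Step 1: emit(0, 3) yields [0, 2, 4].
Step 2: emit(10, 4) yields [20, 22, 24, 26].
Step 3: chain concatenates: [0, 2, 4, 20, 22, 24, 26].
Step 4: islice takes first 3: [0, 2, 4].
Therefore result = [0, 2, 4].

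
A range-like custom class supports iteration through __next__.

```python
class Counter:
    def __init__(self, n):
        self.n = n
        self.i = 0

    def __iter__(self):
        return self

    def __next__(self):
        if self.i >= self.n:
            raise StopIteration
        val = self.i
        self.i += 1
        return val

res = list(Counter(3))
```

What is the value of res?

Step 1: Counter(3) creates an iterator counting 0 to 2.
Step 2: list() consumes all values: [0, 1, 2].
Therefore res = [0, 1, 2].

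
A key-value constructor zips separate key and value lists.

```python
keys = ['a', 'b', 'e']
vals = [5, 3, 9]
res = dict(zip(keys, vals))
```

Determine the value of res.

Step 1: zip pairs keys with values:
  'a' -> 5
  'b' -> 3
  'e' -> 9
Therefore res = {'a': 5, 'b': 3, 'e': 9}.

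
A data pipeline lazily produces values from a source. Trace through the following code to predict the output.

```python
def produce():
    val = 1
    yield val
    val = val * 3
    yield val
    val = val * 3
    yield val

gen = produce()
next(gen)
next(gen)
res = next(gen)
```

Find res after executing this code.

Step 1: Trace through generator execution:
  Yield 1: val starts at 1, yield 1
  Yield 2: val = 1 * 3 = 3, yield 3
  Yield 3: val = 3 * 3 = 9, yield 9
Step 2: First next() gets 1, second next() gets the second value, third next() yields 9.
Therefore res = 9.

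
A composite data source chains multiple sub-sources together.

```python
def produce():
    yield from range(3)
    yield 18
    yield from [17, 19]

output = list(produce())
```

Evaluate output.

Step 1: Trace yields in order:
  yield 0
  yield 1
  yield 2
  yield 18
  yield 17
  yield 19
Therefore output = [0, 1, 2, 18, 17, 19].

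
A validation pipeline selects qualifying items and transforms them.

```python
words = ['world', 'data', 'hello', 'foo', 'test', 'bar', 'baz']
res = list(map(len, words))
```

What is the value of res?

Step 1: Map len() to each word:
  'world' -> 5
  'data' -> 4
  'hello' -> 5
  'foo' -> 3
  'test' -> 4
  'bar' -> 3
  'baz' -> 3
Therefore res = [5, 4, 5, 3, 4, 3, 3].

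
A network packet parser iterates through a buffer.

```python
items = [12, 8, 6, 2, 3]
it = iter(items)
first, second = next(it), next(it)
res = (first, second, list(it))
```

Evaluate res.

Step 1: Create iterator over [12, 8, 6, 2, 3].
Step 2: first = 12, second = 8.
Step 3: Remaining elements: [6, 2, 3].
Therefore res = (12, 8, [6, 2, 3]).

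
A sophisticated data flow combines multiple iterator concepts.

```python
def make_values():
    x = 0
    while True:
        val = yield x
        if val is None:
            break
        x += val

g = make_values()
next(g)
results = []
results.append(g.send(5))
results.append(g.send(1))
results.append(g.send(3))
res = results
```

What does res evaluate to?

Step 1: next(g) -> yield 0.
Step 2: send(5) -> x = 5, yield 5.
Step 3: send(1) -> x = 6, yield 6.
Step 4: send(3) -> x = 9, yield 9.
Therefore res = [5, 6, 9].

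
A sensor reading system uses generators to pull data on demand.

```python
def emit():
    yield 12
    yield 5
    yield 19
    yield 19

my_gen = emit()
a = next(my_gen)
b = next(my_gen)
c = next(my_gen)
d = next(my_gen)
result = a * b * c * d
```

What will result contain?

Step 1: Create generator and consume all values:
  a = next(my_gen) = 12
  b = next(my_gen) = 5
  c = next(my_gen) = 19
  d = next(my_gen) = 19
Step 2: result = 12 * 5 * 19 * 19 = 21660.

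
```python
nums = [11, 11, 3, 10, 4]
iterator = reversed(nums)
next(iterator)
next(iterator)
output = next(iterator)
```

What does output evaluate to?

Step 1: reversed([11, 11, 3, 10, 4]) gives iterator: [4, 10, 3, 11, 11].
Step 2: First next() = 4, second next() = 10.
Step 3: Third next() = 3.
Therefore output = 3.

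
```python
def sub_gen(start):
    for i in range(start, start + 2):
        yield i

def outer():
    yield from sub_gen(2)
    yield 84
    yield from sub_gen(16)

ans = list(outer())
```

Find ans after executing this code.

Step 1: outer() delegates to sub_gen(2):
  yield 2
  yield 3
Step 2: yield 84
Step 3: Delegates to sub_gen(16):
  yield 16
  yield 17
Therefore ans = [2, 3, 84, 16, 17].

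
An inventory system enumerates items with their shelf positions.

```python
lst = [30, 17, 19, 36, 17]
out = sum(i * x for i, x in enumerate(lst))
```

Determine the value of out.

Step 1: Compute i * x for each (i, x) in enumerate([30, 17, 19, 36, 17]):
  i=0, x=30: 0*30 = 0
  i=1, x=17: 1*17 = 17
  i=2, x=19: 2*19 = 38
  i=3, x=36: 3*36 = 108
  i=4, x=17: 4*17 = 68
Step 2: sum = 0 + 17 + 38 + 108 + 68 = 231.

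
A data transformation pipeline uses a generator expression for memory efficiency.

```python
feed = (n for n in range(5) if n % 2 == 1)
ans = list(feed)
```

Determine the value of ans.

Step 1: Filter range(5) keeping only odd values:
  n=0: even, excluded
  n=1: odd, included
  n=2: even, excluded
  n=3: odd, included
  n=4: even, excluded
Therefore ans = [1, 3].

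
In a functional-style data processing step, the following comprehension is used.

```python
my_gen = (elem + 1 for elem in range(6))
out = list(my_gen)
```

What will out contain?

Step 1: For each elem in range(6), compute elem+1:
  elem=0: 0+1 = 1
  elem=1: 1+1 = 2
  elem=2: 2+1 = 3
  elem=3: 3+1 = 4
  elem=4: 4+1 = 5
  elem=5: 5+1 = 6
Therefore out = [1, 2, 3, 4, 5, 6].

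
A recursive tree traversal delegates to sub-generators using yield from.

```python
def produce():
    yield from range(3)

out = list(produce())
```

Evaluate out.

Step 1: yield from delegates to the iterable, yielding each element.
Step 2: Collected values: [0, 1, 2].
Therefore out = [0, 1, 2].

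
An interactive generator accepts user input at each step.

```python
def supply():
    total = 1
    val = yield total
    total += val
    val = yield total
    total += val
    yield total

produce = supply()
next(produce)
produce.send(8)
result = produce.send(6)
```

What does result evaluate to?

Step 1: next() -> yield total=1.
Step 2: send(8) -> val=8, total = 1+8 = 9, yield 9.
Step 3: send(6) -> val=6, total = 9+6 = 15, yield 15.
Therefore result = 15.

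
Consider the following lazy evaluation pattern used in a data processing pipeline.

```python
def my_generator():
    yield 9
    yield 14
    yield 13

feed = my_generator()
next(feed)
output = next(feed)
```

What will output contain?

Step 1: my_generator() creates a generator.
Step 2: next(feed) yields 9 (consumed and discarded).
Step 3: next(feed) yields 14, assigned to output.
Therefore output = 14.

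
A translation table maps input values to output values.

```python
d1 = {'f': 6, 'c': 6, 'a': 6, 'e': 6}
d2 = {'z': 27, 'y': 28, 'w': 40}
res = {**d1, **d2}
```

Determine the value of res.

Step 1: Merge d1 and d2 (d2 values override on key conflicts).
Step 2: d1 has keys ['f', 'c', 'a', 'e'], d2 has keys ['z', 'y', 'w'].
Therefore res = {'f': 6, 'c': 6, 'a': 6, 'e': 6, 'z': 27, 'y': 28, 'w': 40}.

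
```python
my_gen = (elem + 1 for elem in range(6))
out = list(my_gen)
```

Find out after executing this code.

Step 1: For each elem in range(6), compute elem+1:
  elem=0: 0+1 = 1
  elem=1: 1+1 = 2
  elem=2: 2+1 = 3
  elem=3: 3+1 = 4
  elem=4: 4+1 = 5
  elem=5: 5+1 = 6
Therefore out = [1, 2, 3, 4, 5, 6].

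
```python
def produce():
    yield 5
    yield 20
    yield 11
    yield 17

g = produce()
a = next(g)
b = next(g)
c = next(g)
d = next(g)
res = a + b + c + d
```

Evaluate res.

Step 1: Create generator and consume all values:
  a = next(g) = 5
  b = next(g) = 20
  c = next(g) = 11
  d = next(g) = 17
Step 2: res = 5 + 20 + 11 + 17 = 53.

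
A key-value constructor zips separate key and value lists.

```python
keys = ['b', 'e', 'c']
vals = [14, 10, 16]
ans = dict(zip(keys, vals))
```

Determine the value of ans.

Step 1: zip pairs keys with values:
  'b' -> 14
  'e' -> 10
  'c' -> 16
Therefore ans = {'b': 14, 'e': 10, 'c': 16}.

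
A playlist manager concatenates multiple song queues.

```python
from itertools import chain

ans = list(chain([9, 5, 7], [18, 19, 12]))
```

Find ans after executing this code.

Step 1: chain() concatenates iterables: [9, 5, 7] + [18, 19, 12].
Therefore ans = [9, 5, 7, 18, 19, 12].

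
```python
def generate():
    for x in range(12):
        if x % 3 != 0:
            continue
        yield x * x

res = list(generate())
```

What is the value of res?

Step 1: Only yield x**2 when x is divisible by 3:
  x=0: 0 % 3 == 0, yield 0**2 = 0
  x=3: 3 % 3 == 0, yield 3**2 = 9
  x=6: 6 % 3 == 0, yield 6**2 = 36
  x=9: 9 % 3 == 0, yield 9**2 = 81
Therefore res = [0, 9, 36, 81].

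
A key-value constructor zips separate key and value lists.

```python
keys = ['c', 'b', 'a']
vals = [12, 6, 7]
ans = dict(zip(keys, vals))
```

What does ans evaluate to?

Step 1: zip pairs keys with values:
  'c' -> 12
  'b' -> 6
  'a' -> 7
Therefore ans = {'c': 12, 'b': 6, 'a': 7}.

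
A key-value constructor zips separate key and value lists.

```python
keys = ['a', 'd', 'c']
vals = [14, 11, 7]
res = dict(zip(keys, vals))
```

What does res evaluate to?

Step 1: zip pairs keys with values:
  'a' -> 14
  'd' -> 11
  'c' -> 7
Therefore res = {'a': 14, 'd': 11, 'c': 7}.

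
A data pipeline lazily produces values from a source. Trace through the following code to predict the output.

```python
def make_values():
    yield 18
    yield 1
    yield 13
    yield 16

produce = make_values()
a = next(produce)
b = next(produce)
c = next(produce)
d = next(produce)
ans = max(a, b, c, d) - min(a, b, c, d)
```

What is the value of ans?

Step 1: Create generator and consume all values:
  a = next(produce) = 18
  b = next(produce) = 1
  c = next(produce) = 13
  d = next(produce) = 16
Step 2: max = 18, min = 1, ans = 18 - 1 = 17.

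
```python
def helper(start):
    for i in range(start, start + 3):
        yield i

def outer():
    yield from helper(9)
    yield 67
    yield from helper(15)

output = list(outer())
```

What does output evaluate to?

Step 1: outer() delegates to helper(9):
  yield 9
  yield 10
  yield 11
Step 2: yield 67
Step 3: Delegates to helper(15):
  yield 15
  yield 16
  yield 17
Therefore output = [9, 10, 11, 67, 15, 16, 17].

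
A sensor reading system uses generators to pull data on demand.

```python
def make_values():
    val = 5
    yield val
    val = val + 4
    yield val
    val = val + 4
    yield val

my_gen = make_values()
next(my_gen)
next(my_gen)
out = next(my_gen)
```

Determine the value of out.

Step 1: Trace through generator execution:
  Yield 1: val starts at 5, yield 5
  Yield 2: val = 5 + 4 = 9, yield 9
  Yield 3: val = 9 + 4 = 13, yield 13
Step 2: First next() gets 5, second next() gets the second value, third next() yields 13.
Therefore out = 13.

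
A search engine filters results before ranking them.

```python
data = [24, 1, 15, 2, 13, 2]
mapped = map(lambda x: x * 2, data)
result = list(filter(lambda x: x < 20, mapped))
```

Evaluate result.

Step 1: Map x * 2:
  24 -> 48
  1 -> 2
  15 -> 30
  2 -> 4
  13 -> 26
  2 -> 4
Step 2: Filter for < 20:
  48: removed
  2: kept
  30: removed
  4: kept
  26: removed
  4: kept
Therefore result = [2, 4, 4].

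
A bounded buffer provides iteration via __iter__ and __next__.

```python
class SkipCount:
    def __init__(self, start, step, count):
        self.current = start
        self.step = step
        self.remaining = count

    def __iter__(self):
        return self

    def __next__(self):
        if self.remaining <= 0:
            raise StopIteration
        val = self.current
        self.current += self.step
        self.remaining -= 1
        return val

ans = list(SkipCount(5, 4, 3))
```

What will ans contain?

Step 1: SkipCount starts at 5, increments by 4, for 3 steps:
  Yield 5, then current += 4
  Yield 9, then current += 4
  Yield 13, then current += 4
Therefore ans = [5, 9, 13].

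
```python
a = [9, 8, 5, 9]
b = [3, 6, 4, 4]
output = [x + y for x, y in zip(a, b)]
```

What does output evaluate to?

Step 1: Add corresponding elements:
  9 + 3 = 12
  8 + 6 = 14
  5 + 4 = 9
  9 + 4 = 13
Therefore output = [12, 14, 9, 13].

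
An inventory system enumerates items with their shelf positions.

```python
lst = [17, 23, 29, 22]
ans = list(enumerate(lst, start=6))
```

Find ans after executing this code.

Step 1: enumerate with start=6:
  (6, 17)
  (7, 23)
  (8, 29)
  (9, 22)
Therefore ans = [(6, 17), (7, 23), (8, 29), (9, 22)].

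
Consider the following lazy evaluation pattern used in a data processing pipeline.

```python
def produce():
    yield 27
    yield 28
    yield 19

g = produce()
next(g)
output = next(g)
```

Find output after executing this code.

Step 1: produce() creates a generator.
Step 2: next(g) yields 27 (consumed and discarded).
Step 3: next(g) yields 28, assigned to output.
Therefore output = 28.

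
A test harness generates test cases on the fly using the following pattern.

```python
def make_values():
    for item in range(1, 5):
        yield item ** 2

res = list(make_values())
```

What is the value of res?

Step 1: For each item in range(1, 5), yield item**2:
  item=1: yield 1**2 = 1
  item=2: yield 2**2 = 4
  item=3: yield 3**2 = 9
  item=4: yield 4**2 = 16
Therefore res = [1, 4, 9, 16].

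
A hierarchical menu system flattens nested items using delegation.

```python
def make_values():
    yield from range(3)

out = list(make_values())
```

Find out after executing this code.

Step 1: yield from delegates to the iterable, yielding each element.
Step 2: Collected values: [0, 1, 2].
Therefore out = [0, 1, 2].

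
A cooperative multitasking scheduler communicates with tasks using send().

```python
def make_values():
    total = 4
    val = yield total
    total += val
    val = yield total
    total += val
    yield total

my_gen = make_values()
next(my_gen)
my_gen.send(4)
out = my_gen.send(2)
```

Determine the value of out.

Step 1: next() -> yield total=4.
Step 2: send(4) -> val=4, total = 4+4 = 8, yield 8.
Step 3: send(2) -> val=2, total = 8+2 = 10, yield 10.
Therefore out = 10.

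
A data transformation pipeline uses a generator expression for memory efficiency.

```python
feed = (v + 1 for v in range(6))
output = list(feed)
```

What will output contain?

Step 1: For each v in range(6), compute v+1:
  v=0: 0+1 = 1
  v=1: 1+1 = 2
  v=2: 2+1 = 3
  v=3: 3+1 = 4
  v=4: 4+1 = 5
  v=5: 5+1 = 6
Therefore output = [1, 2, 3, 4, 5, 6].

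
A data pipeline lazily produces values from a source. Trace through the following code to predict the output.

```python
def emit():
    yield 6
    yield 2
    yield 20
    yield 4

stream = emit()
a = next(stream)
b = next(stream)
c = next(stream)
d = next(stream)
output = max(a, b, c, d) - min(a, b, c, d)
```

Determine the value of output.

Step 1: Create generator and consume all values:
  a = next(stream) = 6
  b = next(stream) = 2
  c = next(stream) = 20
  d = next(stream) = 4
Step 2: max = 20, min = 2, output = 20 - 2 = 18.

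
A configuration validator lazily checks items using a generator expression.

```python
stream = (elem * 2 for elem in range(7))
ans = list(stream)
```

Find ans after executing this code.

Step 1: For each elem in range(7), compute elem*2:
  elem=0: 0*2 = 0
  elem=1: 1*2 = 2
  elem=2: 2*2 = 4
  elem=3: 3*2 = 6
  elem=4: 4*2 = 8
  elem=5: 5*2 = 10
  elem=6: 6*2 = 12
Therefore ans = [0, 2, 4, 6, 8, 10, 12].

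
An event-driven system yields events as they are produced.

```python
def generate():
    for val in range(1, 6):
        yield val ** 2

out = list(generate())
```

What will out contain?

Step 1: For each val in range(1, 6), yield val**2:
  val=1: yield 1**2 = 1
  val=2: yield 2**2 = 4
  val=3: yield 3**2 = 9
  val=4: yield 4**2 = 16
  val=5: yield 5**2 = 25
Therefore out = [1, 4, 9, 16, 25].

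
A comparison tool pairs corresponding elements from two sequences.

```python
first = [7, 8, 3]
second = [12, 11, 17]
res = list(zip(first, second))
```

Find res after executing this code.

Step 1: zip pairs elements at same index:
  Index 0: (7, 12)
  Index 1: (8, 11)
  Index 2: (3, 17)
Therefore res = [(7, 12), (8, 11), (3, 17)].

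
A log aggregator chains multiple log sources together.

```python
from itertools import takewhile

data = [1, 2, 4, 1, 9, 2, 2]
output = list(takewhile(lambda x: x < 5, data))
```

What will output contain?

Step 1: takewhile stops at first element >= 5:
  1 < 5: take
  2 < 5: take
  4 < 5: take
  1 < 5: take
  9 >= 5: stop
Therefore output = [1, 2, 4, 1].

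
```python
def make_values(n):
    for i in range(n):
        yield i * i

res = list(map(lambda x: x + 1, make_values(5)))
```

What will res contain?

Step 1: make_values(5) yields squares: [0, 1, 4, 9, 16].
Step 2: map adds 1 to each: [1, 2, 5, 10, 17].
Therefore res = [1, 2, 5, 10, 17].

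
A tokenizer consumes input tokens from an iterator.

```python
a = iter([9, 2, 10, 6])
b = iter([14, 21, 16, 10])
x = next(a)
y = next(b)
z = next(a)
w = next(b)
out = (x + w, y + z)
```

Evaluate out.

Step 1: a iterates [9, 2, 10, 6], b iterates [14, 21, 16, 10].
Step 2: x = next(a) = 9, y = next(b) = 14.
Step 3: z = next(a) = 2, w = next(b) = 21.
Step 4: out = (9 + 21, 14 + 2) = (30, 16).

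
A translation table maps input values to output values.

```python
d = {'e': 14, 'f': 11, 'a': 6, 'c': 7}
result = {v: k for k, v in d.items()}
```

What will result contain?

Step 1: Invert dict (swap keys and values):
  'e': 14 -> 14: 'e'
  'f': 11 -> 11: 'f'
  'a': 6 -> 6: 'a'
  'c': 7 -> 7: 'c'
Therefore result = {14: 'e', 11: 'f', 6: 'a', 7: 'c'}.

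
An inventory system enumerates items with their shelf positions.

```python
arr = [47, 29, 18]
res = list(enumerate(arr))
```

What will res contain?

Step 1: enumerate pairs each element with its index:
  (0, 47)
  (1, 29)
  (2, 18)
Therefore res = [(0, 47), (1, 29), (2, 18)].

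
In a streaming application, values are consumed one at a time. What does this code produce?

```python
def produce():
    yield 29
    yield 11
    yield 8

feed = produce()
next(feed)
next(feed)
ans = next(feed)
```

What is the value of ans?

Step 1: produce() creates a generator.
Step 2: next(feed) yields 29 (consumed and discarded).
Step 3: next(feed) yields 11 (consumed and discarded).
Step 4: next(feed) yields 8, assigned to ans.
Therefore ans = 8.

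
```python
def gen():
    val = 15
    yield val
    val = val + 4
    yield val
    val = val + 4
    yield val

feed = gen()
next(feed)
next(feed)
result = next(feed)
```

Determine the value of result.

Step 1: Trace through generator execution:
  Yield 1: val starts at 15, yield 15
  Yield 2: val = 15 + 4 = 19, yield 19
  Yield 3: val = 19 + 4 = 23, yield 23
Step 2: First next() gets 15, second next() gets the second value, third next() yields 23.
Therefore result = 23.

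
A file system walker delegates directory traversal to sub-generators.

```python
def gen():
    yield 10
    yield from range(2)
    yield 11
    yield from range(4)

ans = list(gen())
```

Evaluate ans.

Step 1: Trace yields in order:
  yield 10
  yield 0
  yield 1
  yield 11
  yield 0
  yield 1
  yield 2
  yield 3
Therefore ans = [10, 0, 1, 11, 0, 1, 2, 3].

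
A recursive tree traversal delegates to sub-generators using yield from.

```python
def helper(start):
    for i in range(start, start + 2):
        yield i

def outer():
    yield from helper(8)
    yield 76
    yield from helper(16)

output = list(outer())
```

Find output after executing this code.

Step 1: outer() delegates to helper(8):
  yield 8
  yield 9
Step 2: yield 76
Step 3: Delegates to helper(16):
  yield 16
  yield 17
Therefore output = [8, 9, 76, 16, 17].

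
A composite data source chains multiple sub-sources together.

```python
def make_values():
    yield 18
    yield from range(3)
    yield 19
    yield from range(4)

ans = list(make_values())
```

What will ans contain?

Step 1: Trace yields in order:
  yield 18
  yield 0
  yield 1
  yield 2
  yield 19
  yield 0
  yield 1
  yield 2
  yield 3
Therefore ans = [18, 0, 1, 2, 19, 0, 1, 2, 3].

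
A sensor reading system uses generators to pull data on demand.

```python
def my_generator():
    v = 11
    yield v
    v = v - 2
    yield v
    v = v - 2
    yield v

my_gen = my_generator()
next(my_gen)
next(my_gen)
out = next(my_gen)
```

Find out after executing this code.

Step 1: Trace through generator execution:
  Yield 1: v starts at 11, yield 11
  Yield 2: v = 11 - 2 = 9, yield 9
  Yield 3: v = 9 - 2 = 7, yield 7
Step 2: First next() gets 11, second next() gets the second value, third next() yields 7.
Therefore out = 7.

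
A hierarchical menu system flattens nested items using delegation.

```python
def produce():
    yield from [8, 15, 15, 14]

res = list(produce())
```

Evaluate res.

Step 1: yield from delegates to the iterable, yielding each element.
Step 2: Collected values: [8, 15, 15, 14].
Therefore res = [8, 15, 15, 14].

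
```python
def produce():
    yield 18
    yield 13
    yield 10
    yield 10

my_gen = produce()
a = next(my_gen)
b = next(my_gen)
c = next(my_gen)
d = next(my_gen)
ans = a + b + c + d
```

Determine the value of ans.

Step 1: Create generator and consume all values:
  a = next(my_gen) = 18
  b = next(my_gen) = 13
  c = next(my_gen) = 10
  d = next(my_gen) = 10
Step 2: ans = 18 + 13 + 10 + 10 = 51.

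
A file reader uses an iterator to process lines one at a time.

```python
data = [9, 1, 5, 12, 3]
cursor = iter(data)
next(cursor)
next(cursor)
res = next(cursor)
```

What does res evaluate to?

Step 1: Create iterator over [9, 1, 5, 12, 3].
Step 2: next() consumes 9.
Step 3: next() consumes 1.
Step 4: next() returns 5.
Therefore res = 5.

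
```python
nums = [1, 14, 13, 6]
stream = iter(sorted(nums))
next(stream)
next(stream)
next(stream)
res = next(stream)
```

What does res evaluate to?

Step 1: sorted([1, 14, 13, 6]) = [1, 6, 13, 14].
Step 2: Create iterator and skip 3 elements.
Step 3: next() returns 14.
Therefore res = 14.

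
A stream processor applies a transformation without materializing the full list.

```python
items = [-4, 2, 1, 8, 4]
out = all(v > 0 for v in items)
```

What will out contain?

Step 1: Check v > 0 for each element in [-4, 2, 1, 8, 4]:
  -4 > 0: False
  2 > 0: True
  1 > 0: True
  8 > 0: True
  4 > 0: True
Step 2: all() returns False.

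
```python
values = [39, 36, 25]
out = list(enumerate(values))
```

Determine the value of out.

Step 1: enumerate pairs each element with its index:
  (0, 39)
  (1, 36)
  (2, 25)
Therefore out = [(0, 39), (1, 36), (2, 25)].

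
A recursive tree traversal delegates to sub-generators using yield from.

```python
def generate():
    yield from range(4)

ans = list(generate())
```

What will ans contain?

Step 1: yield from delegates to the iterable, yielding each element.
Step 2: Collected values: [0, 1, 2, 3].
Therefore ans = [0, 1, 2, 3].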